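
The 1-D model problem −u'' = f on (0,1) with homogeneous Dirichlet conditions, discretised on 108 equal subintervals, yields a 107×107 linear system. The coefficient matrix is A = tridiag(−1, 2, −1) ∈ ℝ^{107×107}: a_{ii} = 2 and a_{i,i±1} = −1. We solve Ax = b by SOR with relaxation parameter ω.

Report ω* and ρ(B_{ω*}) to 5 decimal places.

n=107: λ(B_J) = 1 − λ(A)/2 = cos(kπ/108); k=1 gives ρ_J = 0.99958.
√(1−ρ_J²) simplifies to sin(π/108) = 0.029085.
ω* = 2/(1+0.029085) = 1.94347
At ω = 1.94347 every |λ(B_ω)| = ω−1, so ρ_SOR = 0.94347.

ω* = 1.94347, ρ_SOR = 0.94347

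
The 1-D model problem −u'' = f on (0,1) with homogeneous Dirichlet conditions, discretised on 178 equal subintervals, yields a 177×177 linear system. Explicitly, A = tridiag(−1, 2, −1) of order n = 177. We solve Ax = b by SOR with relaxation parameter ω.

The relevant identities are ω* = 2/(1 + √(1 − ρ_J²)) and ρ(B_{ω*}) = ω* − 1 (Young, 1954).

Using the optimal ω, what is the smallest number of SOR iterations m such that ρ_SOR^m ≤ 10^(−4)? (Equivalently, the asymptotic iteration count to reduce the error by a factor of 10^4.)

m = 261

spectrum of D⁻¹(L+U) = {cos(kπ/178) : 1≤k≤177}; ρ_J = cos(π/178) = 0.9998443.
1 − cos²(π/178) = sin²(π/178) ⇒ √(1−ρ_J²) = sin(π/178) = 0.0176485.
[ω*] 2 ÷ (1 + 0.0176485) = 2 ÷ 1.0176485 = 1.9653151.
Hence ρ(B_{ω*}) = 1.9653151 − 1 = 0.9653151.
(0.9653151)^m ≤ 10^{−4}  ⇒  m·ln(0.9653151) ≤ −4·ln10  ⇒  m ≥ 260.911  ⇒  m = 261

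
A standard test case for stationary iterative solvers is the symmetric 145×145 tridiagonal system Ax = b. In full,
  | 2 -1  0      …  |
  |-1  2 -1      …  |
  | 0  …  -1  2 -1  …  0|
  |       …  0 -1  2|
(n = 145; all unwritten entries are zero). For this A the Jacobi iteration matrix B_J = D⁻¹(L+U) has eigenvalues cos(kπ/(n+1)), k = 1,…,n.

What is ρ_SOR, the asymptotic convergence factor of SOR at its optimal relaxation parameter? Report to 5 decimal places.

ρ_SOR = 0.95787

½·tridiag(1,0,1) at n=145: λ_k = cos(kπ/146); max |λ| at k=1 ⇒ ρ_J = cos(π/146) ≈ 0.99977.
√(1−ρ_J²) = |sin(π/146)| = 0.021516
ω* = 2/(1 + 0.021516) = 2/1.021516 = 1.95787.
Hence ρ(B_{ω*}) = 1.95787 − 1 = 0.95787.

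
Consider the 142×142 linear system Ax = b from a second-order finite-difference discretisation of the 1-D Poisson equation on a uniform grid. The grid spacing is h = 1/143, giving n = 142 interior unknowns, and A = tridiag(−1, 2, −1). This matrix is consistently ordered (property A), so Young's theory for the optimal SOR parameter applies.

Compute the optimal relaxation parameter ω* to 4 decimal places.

ω* = 1.9570

spectrum of D⁻¹(L+U) = {cos(kπ/143) : 1≤k≤142}; ρ_J = cos(π/143) = 0.9998.
√(1−ρ_J²) simplifies to sin(π/143) = 0.02197.
[ω*] 2 ÷ (1 + 0.02197) = 2 ÷ 1.02197 = 1.9570.
and ρ(B_{ω*}) = 1.9570 − 1 = 0.9570.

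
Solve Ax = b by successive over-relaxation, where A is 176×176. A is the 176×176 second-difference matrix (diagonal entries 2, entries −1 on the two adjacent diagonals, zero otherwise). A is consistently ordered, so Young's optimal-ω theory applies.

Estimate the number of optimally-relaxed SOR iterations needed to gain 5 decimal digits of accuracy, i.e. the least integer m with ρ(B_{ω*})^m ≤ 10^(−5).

m = 325

n=176: λ(B_J) = 1 − λ(A)/2 = cos(kπ/177); k=1 gives ρ_J = 0.9998425.
root = sin(π/177) = 0.0177482  (since 1−cos² = sin²).
ω* = 2/(1+0.0177482) = 1.9651226
[ρ_SOR] ω* − 1 = 0.9651226.
For 5 digits: m = 5·ln10 / (−ln 0.9651226) = 11.5129/0.0355001 = 324.306; round up → m = 325.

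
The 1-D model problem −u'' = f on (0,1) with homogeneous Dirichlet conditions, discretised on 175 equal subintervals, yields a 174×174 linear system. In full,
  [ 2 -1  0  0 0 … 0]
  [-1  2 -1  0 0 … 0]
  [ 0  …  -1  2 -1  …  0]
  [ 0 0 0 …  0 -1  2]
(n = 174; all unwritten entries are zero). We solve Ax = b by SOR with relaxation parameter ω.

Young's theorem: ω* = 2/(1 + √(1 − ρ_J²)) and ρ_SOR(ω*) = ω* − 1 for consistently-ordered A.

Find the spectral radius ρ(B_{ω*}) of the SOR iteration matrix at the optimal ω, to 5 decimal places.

ρ_SOR = 0.96473

½·tridiag(1,0,1) at n=174: λ_k = cos(kπ/175); max |λ| at k=1 ⇒ ρ_J = cos(π/175) ≈ 0.99984.
√(1 − cos²(π/175)) = sin(π/175) ≈ 0.017951.
[ω*] 2 ÷ (1 + 0.017951) = 2 ÷ 1.017951 = 1.96473.
Hence ρ(B_{ω*}) = 1.96473 − 1 = 0.96473.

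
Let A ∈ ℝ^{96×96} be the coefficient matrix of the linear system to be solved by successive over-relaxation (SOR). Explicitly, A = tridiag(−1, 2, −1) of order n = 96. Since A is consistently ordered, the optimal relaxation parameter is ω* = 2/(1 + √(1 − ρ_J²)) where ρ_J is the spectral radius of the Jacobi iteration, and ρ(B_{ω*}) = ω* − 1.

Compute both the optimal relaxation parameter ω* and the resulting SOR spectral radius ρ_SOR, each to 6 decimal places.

With n=96, ρ(Jacobi) = cos(π/97) = 0.999476.
√(1 − cos²(π/97)) = sin(π/97) ≈ 0.0323819.
ω* = 2/(1+0.0323819) = 1.937268
ρ_SOR = ω* − 1 = 1.937268 − 1 = 0.937268.

ω* = 1.937268, ρ_SOR = 0.937268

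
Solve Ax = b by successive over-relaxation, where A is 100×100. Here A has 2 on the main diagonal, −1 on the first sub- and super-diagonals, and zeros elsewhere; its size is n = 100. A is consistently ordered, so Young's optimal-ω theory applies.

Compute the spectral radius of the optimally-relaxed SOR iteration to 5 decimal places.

ρ_SOR = 0.93968

With n=100, ρ(Jacobi) = cos(π/101) = 0.99952.
√(1−ρ_J²) simplifies to sin(π/101) = 0.031100.
ω* = 2/(1 + 0.031100) = 2/1.031100 = 1.93968.
ρ(B_{ω*}) = ω*−1 = 0.93968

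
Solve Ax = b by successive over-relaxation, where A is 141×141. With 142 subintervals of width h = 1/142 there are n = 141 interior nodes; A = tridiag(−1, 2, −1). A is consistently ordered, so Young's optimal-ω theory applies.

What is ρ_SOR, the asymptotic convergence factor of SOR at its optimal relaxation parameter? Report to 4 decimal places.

ρ_SOR = 0.9567

ρ_J = max_k |cos(kπ/142)| = cos(π/142) = 0.9998
1 − cos²(π/142) = sin²(π/142) ⇒ √(1−ρ_J²) = sin(π/142) = 0.02212.
Young: ω* = 2/(1+√(1−ρ_J²)) = 2/(1+0.02212) = 2/1.02212 = 1.9567.
ρ_SOR = ω* − 1 ≈ 0.9567.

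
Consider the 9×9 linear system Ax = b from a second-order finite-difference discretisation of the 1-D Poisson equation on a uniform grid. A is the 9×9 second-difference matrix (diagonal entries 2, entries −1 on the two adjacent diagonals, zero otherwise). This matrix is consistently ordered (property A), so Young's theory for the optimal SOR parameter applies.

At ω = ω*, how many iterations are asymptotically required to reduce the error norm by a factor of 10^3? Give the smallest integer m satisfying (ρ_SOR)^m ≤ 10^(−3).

B_J for the 9×9 system has eigenvalues cos(kπ/10); ρ_J = cos(π/10) = 0.9510565.
√(1−ρ_J²) = |sin(π/10)| = 0.3090170
Young: ω* = 2/(1+√(1−ρ_J²)) = 2/(1+0.3090170) = 2/1.3090170 = 1.5278640.
ρ_SOR = ω* − 1 = 1.5278640 − 1 = 0.5278640.
m ≥ 3·ln10 / (−ln 0.5278640) = 10.812; smallest integer m = 11.

m = 11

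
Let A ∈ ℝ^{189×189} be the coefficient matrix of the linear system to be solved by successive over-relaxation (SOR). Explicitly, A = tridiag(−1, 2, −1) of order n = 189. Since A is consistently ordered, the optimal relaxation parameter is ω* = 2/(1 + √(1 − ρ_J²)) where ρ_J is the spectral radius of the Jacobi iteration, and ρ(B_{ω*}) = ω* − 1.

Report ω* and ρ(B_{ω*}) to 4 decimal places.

B_J for the 189×189 system has eigenvalues cos(kπ/190); ρ_J = cos(π/190) = 0.9999.
√(1−ρ_J²) = |sin(π/190)| = 0.01653
ω* = 2 / (1 + 0.01653) = 2 / 1.01653 ≈ 1.9675.
[ρ_SOR] ω* − 1 = 0.9675.

ω* = 1.9675, ρ_SOR = 0.9675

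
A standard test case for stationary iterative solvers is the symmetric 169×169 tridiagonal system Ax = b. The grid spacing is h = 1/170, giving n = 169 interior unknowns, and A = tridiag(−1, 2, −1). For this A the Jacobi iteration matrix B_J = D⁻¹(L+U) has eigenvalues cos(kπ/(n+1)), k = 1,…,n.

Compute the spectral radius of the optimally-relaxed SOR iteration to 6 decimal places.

ρ_SOR = 0.963713

B_J for the 169×169 system has eigenvalues cos(kπ/170); ρ_J = cos(π/170) = 0.999829.
√(1−ρ_J²) simplifies to sin(π/170) = 0.0184789.
So ω* = 2/1.0184789 = 1.963713 (Young).
At ω = 1.963713 every |λ(B_ω)| = ω−1, so ρ_SOR = 0.963713.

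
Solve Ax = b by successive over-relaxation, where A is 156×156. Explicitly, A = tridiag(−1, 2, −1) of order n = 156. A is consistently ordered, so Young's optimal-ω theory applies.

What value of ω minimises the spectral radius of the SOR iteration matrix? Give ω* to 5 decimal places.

ω* = 1.96077

[ρ_J] n=156: ρ(B_J) = cos(π/(n+1)) = cos(π/157) = 0.99980.
√(1 − cos²(π/157)) = sin(π/157) ≈ 0.020009.
[ω*] 2 ÷ (1 + 0.020009) = 2 ÷ 1.020009 = 1.96077.
At ω = 1.96077 every |λ(B_ω)| = ω−1, so ρ_SOR = 0.96077.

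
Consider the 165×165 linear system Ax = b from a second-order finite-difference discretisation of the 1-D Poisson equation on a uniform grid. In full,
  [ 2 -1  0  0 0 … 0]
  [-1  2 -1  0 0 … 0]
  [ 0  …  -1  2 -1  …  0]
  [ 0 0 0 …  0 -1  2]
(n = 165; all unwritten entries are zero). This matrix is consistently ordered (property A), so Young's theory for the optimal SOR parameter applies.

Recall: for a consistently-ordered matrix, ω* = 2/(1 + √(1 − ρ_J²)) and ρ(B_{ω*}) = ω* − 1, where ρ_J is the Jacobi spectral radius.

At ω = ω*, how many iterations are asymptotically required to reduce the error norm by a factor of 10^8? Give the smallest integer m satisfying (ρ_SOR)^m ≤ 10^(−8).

m = 487

spectrum of D⁻¹(L+U) = {cos(kπ/166) : 1≤k≤165}; ρ_J = cos(π/166) = 0.9998209.
root = sin(π/166) = 0.0189241  (since 1−cos² = sin²).
So ω* = 2/1.0189241 = 1.9628547 (Young).
ρ_SOR = ω* − 1 = 1.9628547 − 1 = 0.9628547.
m ≥ 8·ln10 / (−ln 0.9628547) = 486.640; smallest integer m = 487.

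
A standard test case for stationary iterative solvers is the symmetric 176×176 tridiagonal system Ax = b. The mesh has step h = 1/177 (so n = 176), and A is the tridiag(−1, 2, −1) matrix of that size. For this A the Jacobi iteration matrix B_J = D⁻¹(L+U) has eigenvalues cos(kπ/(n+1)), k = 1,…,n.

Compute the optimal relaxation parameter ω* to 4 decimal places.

½·tridiag(1,0,1) at n=176: λ_k = cos(kπ/177); max |λ| at k=1 ⇒ ρ_J = cos(π/177) ≈ 0.9998.
1 − cos²(π/177) = sin²(π/177) ⇒ √(1−ρ_J²) = sin(π/177) = 0.01775.
ω* = 2 / (1 + 0.01775) = 2 / 1.01775 ≈ 1.9651.
Hence ρ(B_{ω*}) = 1.9651 − 1 = 0.9651.

ω* = 1.9651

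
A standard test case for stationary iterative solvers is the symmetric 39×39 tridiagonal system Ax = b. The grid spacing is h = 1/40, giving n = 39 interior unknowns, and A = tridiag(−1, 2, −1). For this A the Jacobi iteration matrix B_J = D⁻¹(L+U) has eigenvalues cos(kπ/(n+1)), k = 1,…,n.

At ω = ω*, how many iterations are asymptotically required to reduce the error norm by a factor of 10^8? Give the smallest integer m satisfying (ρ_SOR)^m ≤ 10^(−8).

½·tridiag(1,0,1) at n=39: λ_k = cos(kπ/40); max |λ| at k=1 ⇒ ρ_J = cos(π/40) ≈ 0.9969173.
√(1 − cos²(π/40)) = sin(π/40) ≈ 0.0784591.
So ω* = 2/1.0784591 = 1.8544978 (Young).
ρ(B_{ω*}) = ω*−1 = 0.8544978
8·ln10 = 18.4207; −ln(0.8544978) = 0.157241; m = ⌈18.4207/0.157241⌉ = ⌈117.149⌉ = 118.

m = 118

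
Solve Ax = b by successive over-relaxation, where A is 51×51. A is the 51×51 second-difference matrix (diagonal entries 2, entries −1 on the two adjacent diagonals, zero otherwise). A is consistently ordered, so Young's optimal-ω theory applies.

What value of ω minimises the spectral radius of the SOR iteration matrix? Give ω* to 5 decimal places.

ω* = 1.88612

n=51: λ(B_J) = 1 − λ(A)/2 = cos(kπ/52); k=1 gives ρ_J = 0.99818.
√(1 − cos²(π/52)) = sin(π/52) ≈ 0.060378.
Young: ω* = 2/(1+√(1−ρ_J²)) = 2/(1+0.060378) = 2/1.060378 = 1.88612.
ρ(B_{ω*}) = ω*−1 = 0.88612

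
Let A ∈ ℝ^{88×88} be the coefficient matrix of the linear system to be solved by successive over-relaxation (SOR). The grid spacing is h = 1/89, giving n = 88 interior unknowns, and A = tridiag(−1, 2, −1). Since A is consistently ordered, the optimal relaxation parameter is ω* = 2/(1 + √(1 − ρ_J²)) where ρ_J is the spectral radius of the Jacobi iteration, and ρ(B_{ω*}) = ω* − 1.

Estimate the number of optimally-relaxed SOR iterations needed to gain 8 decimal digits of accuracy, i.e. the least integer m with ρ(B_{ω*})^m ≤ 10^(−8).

m = 261

[ρ_J] n=88: ρ(B_J) = cos(π/(n+1)) = cos(π/89) = 0.9993771.
√(1−ρ_J²) = |sin(π/89)| = 0.0352915
So ω* = 2/1.0352915 = 1.9318231 (Young).
[ρ_SOR] ω* − 1 = 0.9318231.
(0.9318231)^m ≤ 10^{−8}  ⇒  m·ln(0.9318231) ≤ −8·ln10  ⇒  m ≥ 260.871  ⇒  m = 261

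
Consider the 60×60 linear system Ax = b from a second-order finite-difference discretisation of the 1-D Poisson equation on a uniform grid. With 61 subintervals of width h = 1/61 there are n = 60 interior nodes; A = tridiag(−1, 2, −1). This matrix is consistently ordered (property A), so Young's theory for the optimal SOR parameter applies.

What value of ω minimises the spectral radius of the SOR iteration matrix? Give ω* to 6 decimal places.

ω* = 1.902083

n=60: λ(B_J) = 1 − λ(A)/2 = cos(kπ/61); k=1 gives ρ_J = 0.998674.
√(1−ρ_J²) simplifies to sin(π/61) = 0.0514788.
Then 2/(1+√(1−ρ_J²)) = 2/(1+0.0514788); ω* = 2/1.0514788 = 1.902083.
ρ_SOR = ω* − 1 ≈ 0.902083.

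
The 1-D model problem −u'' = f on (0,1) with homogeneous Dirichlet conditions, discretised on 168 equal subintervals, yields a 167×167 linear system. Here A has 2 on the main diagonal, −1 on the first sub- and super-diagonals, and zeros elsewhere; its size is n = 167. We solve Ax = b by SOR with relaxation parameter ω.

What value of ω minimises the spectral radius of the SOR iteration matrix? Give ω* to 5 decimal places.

[ρ_J] n=167: ρ(B_J) = cos(π/(n+1)) = cos(π/168) = 0.99983.
√(1−ρ_J²) simplifies to sin(π/168) = 0.018699.
ω* = 2/(1+0.018699) = 1.96329
ρ_SOR = ω* − 1 ≈ 0.96329.

ω* = 1.96329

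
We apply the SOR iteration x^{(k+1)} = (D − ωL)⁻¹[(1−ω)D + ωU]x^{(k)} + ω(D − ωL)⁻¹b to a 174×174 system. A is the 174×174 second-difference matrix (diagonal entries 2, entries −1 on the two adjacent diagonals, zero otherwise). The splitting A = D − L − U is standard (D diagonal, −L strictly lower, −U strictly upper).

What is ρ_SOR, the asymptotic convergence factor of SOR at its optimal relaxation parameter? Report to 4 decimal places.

ρ_SOR = 0.9647

[ρ_J] n=174: ρ(B_J) = cos(π/(n+1)) = cos(π/175) = 0.9998.
√(1 − cos²(π/175)) = sin(π/175) ≈ 0.01795.
So ω* = 2/1.01795 = 1.9647 (Young).
ρ_SOR = ω* − 1 = 1.9647 − 1 = 0.9647.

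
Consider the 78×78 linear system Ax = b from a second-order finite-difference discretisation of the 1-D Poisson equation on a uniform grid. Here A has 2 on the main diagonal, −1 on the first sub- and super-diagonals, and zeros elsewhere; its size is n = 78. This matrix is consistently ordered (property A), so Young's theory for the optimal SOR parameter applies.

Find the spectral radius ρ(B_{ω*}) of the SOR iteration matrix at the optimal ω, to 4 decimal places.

½·tridiag(1,0,1) at n=78: λ_k = cos(kπ/79); max |λ| at k=1 ⇒ ρ_J = cos(π/79) ≈ 0.9992.
root = sin(π/79) = 0.03976  (since 1−cos² = sin²).
ω* = 2/(1 + 0.03976) = 2/1.03976 = 1.9235.
Hence ρ(B_{ω*}) = 1.9235 − 1 = 0.9235.

ρ_SOR = 0.9235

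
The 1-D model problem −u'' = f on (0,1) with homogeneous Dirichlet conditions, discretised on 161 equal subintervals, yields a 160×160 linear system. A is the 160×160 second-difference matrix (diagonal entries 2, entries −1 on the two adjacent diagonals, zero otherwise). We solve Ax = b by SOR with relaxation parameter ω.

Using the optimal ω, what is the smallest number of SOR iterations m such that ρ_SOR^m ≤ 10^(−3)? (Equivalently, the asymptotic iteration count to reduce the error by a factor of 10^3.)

m = 177

spectrum of D⁻¹(L+U) = {cos(kπ/161) : 1≤k≤160}; ρ_J = cos(π/161) = 0.9998096.
√(1−ρ_J²) = |sin(π/161)| = 0.0195118
ω* = 2/(1 + 0.0195118) = 2/1.0195118 = 1.9617232.
ρ(B_{ω*}) = ω*−1 = 0.9617232
3·ln10 = 6.90776; −ln(0.9617232) = 0.0390286; m = ⌈6.90776/0.0390286⌉ = ⌈176.992⌉ = 177.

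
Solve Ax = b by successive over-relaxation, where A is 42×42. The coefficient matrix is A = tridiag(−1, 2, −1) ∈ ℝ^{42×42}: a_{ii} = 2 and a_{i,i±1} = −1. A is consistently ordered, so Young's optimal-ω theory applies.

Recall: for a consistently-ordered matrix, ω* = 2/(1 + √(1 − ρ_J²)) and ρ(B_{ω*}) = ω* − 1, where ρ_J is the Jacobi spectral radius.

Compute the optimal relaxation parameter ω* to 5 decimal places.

n=42: λ(B_J) = 1 − λ(A)/2 = cos(kπ/43); k=1 gives ρ_J = 0.99733.
root = sin(π/43) = 0.072995  (since 1−cos² = sin²).
ω* = 2/(1 + 0.072995) = 2/1.072995 = 1.86394.
and ρ(B_{ω*}) = 1.86394 − 1 = 0.86394.

ω* = 1.86394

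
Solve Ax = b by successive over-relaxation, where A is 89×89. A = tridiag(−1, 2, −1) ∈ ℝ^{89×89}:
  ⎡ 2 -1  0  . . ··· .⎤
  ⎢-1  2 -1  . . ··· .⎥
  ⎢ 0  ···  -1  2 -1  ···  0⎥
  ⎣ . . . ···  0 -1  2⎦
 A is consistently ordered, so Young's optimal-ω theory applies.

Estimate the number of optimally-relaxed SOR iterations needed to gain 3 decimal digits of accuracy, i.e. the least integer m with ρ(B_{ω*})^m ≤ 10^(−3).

spectrum of D⁻¹(L+U) = {cos(kπ/90) : 1≤k≤89}; ρ_J = cos(π/90) = 0.9993908.
root = sin(π/90) = 0.0348995  (since 1−cos² = sin²).
ω* = 2/(1+0.0348995) = 1.9325548
At ω = 1.9325548 every |λ(B_ω)| = ω−1, so ρ_SOR = 0.9325548.
For 3 digits: m = 3·ln10 / (−ln 0.9325548) = 6.90776/0.0698274 = 98.926; round up → m = 99.

m = 99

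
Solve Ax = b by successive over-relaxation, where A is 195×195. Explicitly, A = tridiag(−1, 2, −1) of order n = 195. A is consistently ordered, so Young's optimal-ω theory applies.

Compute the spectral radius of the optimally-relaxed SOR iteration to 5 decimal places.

ρ_SOR = 0.96845

With n=195, ρ(Jacobi) = cos(π/196) = 0.99987.
√(1−ρ_J²) simplifies to sin(π/196) = 0.016028.
So ω* = 2/1.016028 = 1.96845 (Young).
ρ_SOR = ω* − 1 ≈ 0.96845.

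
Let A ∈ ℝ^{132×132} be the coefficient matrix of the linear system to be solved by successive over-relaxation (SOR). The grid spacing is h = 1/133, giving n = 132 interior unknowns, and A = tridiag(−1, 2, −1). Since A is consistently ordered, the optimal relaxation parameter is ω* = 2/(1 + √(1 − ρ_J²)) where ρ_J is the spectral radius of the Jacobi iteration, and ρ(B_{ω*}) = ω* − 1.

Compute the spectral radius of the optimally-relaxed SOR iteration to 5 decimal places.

ρ_SOR = 0.95385

spectrum of D⁻¹(L+U) = {cos(kπ/133) : 1≤k≤132}; ρ_J = cos(π/133) = 0.99972.
√(1 − cos²(π/133)) = sin(π/133) ≈ 0.023619.
[ω*] 2 ÷ (1 + 0.023619) = 2 ÷ 1.023619 = 1.95385.
At ω = 1.95385 every |λ(B_ω)| = ω−1, so ρ_SOR = 0.95385.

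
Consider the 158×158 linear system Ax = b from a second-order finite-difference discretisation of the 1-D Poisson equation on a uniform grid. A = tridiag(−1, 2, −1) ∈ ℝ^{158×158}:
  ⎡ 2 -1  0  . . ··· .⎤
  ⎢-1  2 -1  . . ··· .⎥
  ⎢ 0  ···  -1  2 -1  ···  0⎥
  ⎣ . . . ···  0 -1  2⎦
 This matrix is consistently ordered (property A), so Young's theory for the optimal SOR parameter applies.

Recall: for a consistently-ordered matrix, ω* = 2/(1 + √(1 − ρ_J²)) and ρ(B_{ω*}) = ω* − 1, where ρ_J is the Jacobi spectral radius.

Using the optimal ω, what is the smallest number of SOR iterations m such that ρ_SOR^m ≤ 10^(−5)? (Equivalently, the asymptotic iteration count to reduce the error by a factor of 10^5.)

m = 292

n=158: λ(B_J) = 1 − λ(A)/2 = cos(kπ/159); k=1 gives ρ_J = 0.9998048.
√(1−ρ_J²) simplifies to sin(π/159) = 0.0197572.
[ω*] 2 ÷ (1 + 0.0197572) = 2 ÷ 1.0197572 = 1.9612512.
[ρ_SOR] ω* − 1 = 0.9612512.
ρ_SOR^m ≤ 10^(−5) ⇔ m ≥ 5·ln10/(−ln 0.9612512) = 11.5129/0.0395195 = 291.322; m = ⌈291.322⌉ = 292.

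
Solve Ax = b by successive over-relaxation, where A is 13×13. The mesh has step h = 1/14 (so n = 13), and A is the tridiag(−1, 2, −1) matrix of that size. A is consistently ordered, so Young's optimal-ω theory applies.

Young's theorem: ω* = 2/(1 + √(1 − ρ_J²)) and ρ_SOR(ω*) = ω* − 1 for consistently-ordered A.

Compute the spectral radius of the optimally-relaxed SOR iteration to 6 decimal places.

½·tridiag(1,0,1) at n=13: λ_k = cos(kπ/14); max |λ| at k=1 ⇒ ρ_J = cos(π/14) ≈ 0.974928.
√(1 − cos²(π/14)) = sin(π/14) ≈ 0.2225209.
ω* = 2/(1+0.2225209) = 1.635964
ρ_SOR = ω* − 1 = 1.635964 − 1 = 0.635964.

ρ_SOR = 0.635964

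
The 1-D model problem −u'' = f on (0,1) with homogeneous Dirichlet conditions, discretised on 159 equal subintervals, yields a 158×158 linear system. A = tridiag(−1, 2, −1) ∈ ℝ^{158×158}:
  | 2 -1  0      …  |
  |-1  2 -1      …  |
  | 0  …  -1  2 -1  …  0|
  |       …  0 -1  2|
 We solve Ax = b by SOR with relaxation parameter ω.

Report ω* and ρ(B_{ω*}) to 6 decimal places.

n=158: λ(B_J) = 1 − λ(A)/2 = cos(kπ/159); k=1 gives ρ_J = 0.999805.
1 − cos²(π/159) = sin²(π/159) ⇒ √(1−ρ_J²) = sin(π/159) = 0.0197572.
ω* = 2 / (1 + 0.0197572) = 2 / 1.0197572 ≈ 1.961251.
Hence ρ(B_{ω*}) = 1.961251 − 1 = 0.961251.

ω* = 1.961251, ρ_SOR = 0.961251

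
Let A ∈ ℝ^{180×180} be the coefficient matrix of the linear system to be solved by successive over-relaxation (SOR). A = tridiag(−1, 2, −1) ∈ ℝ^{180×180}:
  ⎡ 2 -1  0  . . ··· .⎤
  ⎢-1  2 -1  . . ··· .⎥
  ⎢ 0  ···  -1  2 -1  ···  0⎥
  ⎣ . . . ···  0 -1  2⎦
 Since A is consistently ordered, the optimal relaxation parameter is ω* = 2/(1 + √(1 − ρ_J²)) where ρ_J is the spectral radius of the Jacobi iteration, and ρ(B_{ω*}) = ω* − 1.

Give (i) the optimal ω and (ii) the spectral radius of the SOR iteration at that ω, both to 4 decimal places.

ρ_J = max_k |cos(kπ/181)| = cos(π/181) = 0.9998
√(1−ρ_J²) simplifies to sin(π/181) = 0.01736.
[ω*] 2 ÷ (1 + 0.01736) = 2 ÷ 1.01736 = 1.9659.
and ρ(B_{ω*}) = 1.9659 − 1 = 0.9659.

ω* = 1.9659, ρ_SOR = 0.9659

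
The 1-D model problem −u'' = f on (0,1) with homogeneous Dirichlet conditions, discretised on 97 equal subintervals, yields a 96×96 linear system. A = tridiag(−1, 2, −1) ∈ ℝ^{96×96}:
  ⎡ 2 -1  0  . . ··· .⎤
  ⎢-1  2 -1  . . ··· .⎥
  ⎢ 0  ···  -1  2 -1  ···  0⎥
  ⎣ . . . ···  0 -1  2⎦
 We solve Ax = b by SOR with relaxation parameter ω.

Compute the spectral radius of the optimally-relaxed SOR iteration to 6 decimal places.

B_J for the 96×96 system has eigenvalues cos(kπ/97); ρ_J = cos(π/97) = 0.999476.
1 − cos²(π/97) = sin²(π/97) ⇒ √(1−ρ_J²) = sin(π/97) = 0.0323819.
So ω* = 2/1.0323819 = 1.937268 (Young).
[ρ_SOR] ω* − 1 = 0.937268.

ρ_SOR = 0.937268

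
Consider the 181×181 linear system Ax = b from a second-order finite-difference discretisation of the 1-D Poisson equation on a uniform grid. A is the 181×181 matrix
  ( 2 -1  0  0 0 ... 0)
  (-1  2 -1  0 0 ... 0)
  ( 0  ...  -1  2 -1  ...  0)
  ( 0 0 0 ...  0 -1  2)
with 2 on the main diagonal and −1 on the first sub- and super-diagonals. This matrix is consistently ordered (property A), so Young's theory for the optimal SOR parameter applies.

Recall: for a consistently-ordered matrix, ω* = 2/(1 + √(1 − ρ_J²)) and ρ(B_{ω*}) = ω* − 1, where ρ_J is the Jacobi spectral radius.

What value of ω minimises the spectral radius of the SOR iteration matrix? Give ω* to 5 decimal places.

[ρ_J] n=181: ρ(B_J) = cos(π/(n+1)) = cos(π/182) = 0.99985.
1 − cos²(π/182) = sin²(π/182) ⇒ √(1−ρ_J²) = sin(π/182) = 0.017261.
So ω* = 2/1.017261 = 1.96606 (Young).
ρ_SOR = ω* − 1 ≈ 0.96606.

ω* = 1.96606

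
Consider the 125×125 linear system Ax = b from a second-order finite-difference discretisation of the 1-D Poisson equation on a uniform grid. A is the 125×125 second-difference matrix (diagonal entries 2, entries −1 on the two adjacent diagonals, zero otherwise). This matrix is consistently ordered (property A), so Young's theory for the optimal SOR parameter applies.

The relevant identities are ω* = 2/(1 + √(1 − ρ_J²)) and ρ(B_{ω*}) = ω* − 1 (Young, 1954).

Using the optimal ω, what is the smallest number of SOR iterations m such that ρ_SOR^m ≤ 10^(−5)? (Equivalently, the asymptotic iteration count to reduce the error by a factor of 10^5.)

m = 231

n=125: λ(B_J) = 1 − λ(A)/2 = cos(kπ/126); k=1 gives ρ_J = 0.9996892.
√(1−ρ_J²) simplifies to sin(π/126) = 0.0249307.
So ω* = 2/1.0249307 = 1.9513514 (Young).
and ρ(B_{ω*}) = 1.9513514 − 1 = 0.9513514.
For 5 digits: m = 5·ln10 / (−ln 0.9513514) = 11.5129/0.0498718 = 230.850; round up → m = 231.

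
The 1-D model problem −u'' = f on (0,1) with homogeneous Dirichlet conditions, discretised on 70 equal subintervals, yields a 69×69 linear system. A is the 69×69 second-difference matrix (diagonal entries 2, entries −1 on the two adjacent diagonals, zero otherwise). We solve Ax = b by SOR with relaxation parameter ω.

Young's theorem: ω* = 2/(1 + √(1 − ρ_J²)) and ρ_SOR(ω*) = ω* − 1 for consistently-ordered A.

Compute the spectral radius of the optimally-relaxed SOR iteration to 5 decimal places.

ρ_SOR = 0.91412

spectrum of D⁻¹(L+U) = {cos(kπ/70) : 1≤k≤69}; ρ_J = cos(π/70) = 0.99899.
√(1 − cos²(π/70)) = sin(π/70) ≈ 0.044865.
ω* = 2 / (1 + 0.044865) = 2 / 1.044865 ≈ 1.91412.
ρ_SOR = ω* − 1 ≈ 0.91412.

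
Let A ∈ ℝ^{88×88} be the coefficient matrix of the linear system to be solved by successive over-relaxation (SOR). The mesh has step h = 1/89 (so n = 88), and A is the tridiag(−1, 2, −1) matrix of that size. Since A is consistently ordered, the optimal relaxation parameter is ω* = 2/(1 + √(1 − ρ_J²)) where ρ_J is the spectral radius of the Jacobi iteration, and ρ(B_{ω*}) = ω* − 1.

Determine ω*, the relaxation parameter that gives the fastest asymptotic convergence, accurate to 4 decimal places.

ω* = 1.9318

ρ_J = max_k |cos(kπ/89)| = cos(π/89) = 0.9994
root = sin(π/89) = 0.03529  (since 1−cos² = sin²).
[ω*] 2 ÷ (1 + 0.03529) = 2 ÷ 1.03529 = 1.9318.
and ρ(B_{ω*}) = 1.9318 − 1 = 0.9318.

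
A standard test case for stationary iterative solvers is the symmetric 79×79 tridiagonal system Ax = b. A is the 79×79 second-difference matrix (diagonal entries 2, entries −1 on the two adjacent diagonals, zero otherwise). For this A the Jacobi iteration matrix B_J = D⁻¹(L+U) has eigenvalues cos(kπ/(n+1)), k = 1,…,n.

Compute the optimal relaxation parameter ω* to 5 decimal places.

With n=79, ρ(Jacobi) = cos(π/80) = 0.99923.
1 − cos²(π/80) = sin²(π/80) ⇒ √(1−ρ_J²) = sin(π/80) = 0.039260.
ω* = 2/(1+0.039260) = 1.92445
[ρ_SOR] ω* − 1 = 0.92445.

ω* = 1.92445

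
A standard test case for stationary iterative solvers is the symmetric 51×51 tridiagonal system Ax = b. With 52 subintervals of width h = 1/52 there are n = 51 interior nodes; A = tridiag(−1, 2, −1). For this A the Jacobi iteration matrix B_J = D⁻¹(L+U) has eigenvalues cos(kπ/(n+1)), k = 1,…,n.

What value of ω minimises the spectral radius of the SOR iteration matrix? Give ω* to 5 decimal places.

ω* = 1.88612

With n=51, ρ(Jacobi) = cos(π/52) = 0.99818.
1 − cos²(π/52) = sin²(π/52) ⇒ √(1−ρ_J²) = sin(π/52) = 0.060378.
ω* = 2/(1+0.060378) = 1.88612
ρ_SOR = ω* − 1 ≈ 0.88612.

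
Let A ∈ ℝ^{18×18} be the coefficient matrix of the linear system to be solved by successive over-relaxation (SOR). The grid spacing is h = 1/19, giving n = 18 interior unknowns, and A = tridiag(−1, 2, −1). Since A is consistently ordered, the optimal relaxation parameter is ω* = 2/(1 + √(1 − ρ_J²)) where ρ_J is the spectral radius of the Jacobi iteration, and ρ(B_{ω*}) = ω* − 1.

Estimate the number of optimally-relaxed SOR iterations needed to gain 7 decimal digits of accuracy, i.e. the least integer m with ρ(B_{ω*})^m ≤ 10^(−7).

ρ_J = max_k |cos(kπ/19)| = cos(π/19) = 0.9863613
1 − cos²(π/19) = sin²(π/19) ⇒ √(1−ρ_J²) = sin(π/19) = 0.1645946.
Then 2/(1+√(1−ρ_J²)) = 2/(1+0.1645946); ω* = 2/1.1645946 = 1.7173358.
ρ_SOR = ω* − 1 = 1.7173358 − 1 = 0.7173358.
(0.7173358)^m ≤ 10^{−7}  ⇒  m·ln(0.7173358) ≤ −7·ln10  ⇒  m ≥ 48.518  ⇒  m = 49

m = 49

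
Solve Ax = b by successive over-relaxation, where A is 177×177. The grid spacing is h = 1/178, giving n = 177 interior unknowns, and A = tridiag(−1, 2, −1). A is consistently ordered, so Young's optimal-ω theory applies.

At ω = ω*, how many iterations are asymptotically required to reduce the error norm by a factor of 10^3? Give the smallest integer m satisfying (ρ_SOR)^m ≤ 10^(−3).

spectrum of D⁻¹(L+U) = {cos(kπ/178) : 1≤k≤177}; ρ_J = cos(π/178) = 0.9998443.
√(1−ρ_J²) = |sin(π/178)| = 0.0176485
ω* = 2 / (1 + 0.0176485) = 2 / 1.0176485 ≈ 1.9653151.
ρ(B_{ω*}) = ω*−1 = 0.9653151
3·ln10 = 6.90776; −ln(0.9653151) = 0.0353007; m = ⌈6.90776/0.0353007⌉ = ⌈195.683⌉ = 196.

m = 196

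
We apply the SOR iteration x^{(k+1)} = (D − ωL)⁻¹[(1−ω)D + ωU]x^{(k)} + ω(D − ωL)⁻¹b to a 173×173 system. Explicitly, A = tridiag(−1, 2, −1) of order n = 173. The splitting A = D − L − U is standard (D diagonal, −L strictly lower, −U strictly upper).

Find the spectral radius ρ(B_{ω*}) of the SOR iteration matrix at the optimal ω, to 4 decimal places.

ρ_SOR = 0.9645

ρ_J = max_k |cos(kπ/174)| = cos(π/174) = 0.9998
√(1−ρ_J²) simplifies to sin(π/174) = 0.01805.
So ω* = 2/1.01805 = 1.9645 (Young).
Hence ρ(B_{ω*}) = 1.9645 − 1 = 0.9645.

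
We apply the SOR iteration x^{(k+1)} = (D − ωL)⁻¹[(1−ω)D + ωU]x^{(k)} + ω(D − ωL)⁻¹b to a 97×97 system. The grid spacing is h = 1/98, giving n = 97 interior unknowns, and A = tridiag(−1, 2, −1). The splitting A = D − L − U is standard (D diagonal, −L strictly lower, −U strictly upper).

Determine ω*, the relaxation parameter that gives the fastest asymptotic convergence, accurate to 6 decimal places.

ω* = 1.937888

[ρ_J] n=97: ρ(B_J) = cos(π/(n+1)) = cos(π/98) = 0.999486.
√(1 − cos²(π/98)) = sin(π/98) ≈ 0.0320516.
Young: ω* = 2/(1+√(1−ρ_J²)) = 2/(1+0.0320516) = 2/1.0320516 = 1.937888.
ρ_SOR = ω* − 1 ≈ 0.937888.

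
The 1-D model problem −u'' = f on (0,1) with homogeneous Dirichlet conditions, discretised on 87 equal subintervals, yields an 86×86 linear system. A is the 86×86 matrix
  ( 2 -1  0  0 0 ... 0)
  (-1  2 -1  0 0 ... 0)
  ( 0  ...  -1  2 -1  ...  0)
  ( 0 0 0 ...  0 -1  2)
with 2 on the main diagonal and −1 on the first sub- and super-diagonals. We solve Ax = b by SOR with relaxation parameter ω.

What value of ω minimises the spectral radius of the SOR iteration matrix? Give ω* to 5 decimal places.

½·tridiag(1,0,1) at n=86: λ_k = cos(kπ/87); max |λ| at k=1 ⇒ ρ_J = cos(π/87) ≈ 0.99935.
1 − cos²(π/87) = sin²(π/87) ⇒ √(1−ρ_J²) = sin(π/87) = 0.036102.
[ω*] 2 ÷ (1 + 0.036102) = 2 ÷ 1.036102 = 1.93031.
At ω = 1.93031 every |λ(B_ω)| = ω−1, so ρ_SOR = 0.93031.

ω* = 1.93031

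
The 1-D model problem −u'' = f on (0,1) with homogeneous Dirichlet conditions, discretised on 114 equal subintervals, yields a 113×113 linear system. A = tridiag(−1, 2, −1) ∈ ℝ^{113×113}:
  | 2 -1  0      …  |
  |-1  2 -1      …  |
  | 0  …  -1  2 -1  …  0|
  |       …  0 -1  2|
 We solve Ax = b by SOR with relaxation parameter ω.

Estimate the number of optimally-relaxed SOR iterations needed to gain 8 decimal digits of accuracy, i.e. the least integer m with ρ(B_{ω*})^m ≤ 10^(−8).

m = 335

spectrum of D⁻¹(L+U) = {cos(kπ/114) : 1≤k≤113}; ρ_J = cos(π/114) = 0.9996203.
√(1−ρ_J²) = |sin(π/114)| = 0.0275543
[ω*] 2 ÷ (1 + 0.0275543) = 2 ÷ 1.0275543 = 1.9463692.
ρ_SOR = ω* − 1 = 1.9463692 − 1 = 0.9463692.
8·ln10 = 18.4207; −ln(0.9463692) = 0.0551225; m = ⌈18.4207/0.0551225⌉ = ⌈334.178⌉ = 335.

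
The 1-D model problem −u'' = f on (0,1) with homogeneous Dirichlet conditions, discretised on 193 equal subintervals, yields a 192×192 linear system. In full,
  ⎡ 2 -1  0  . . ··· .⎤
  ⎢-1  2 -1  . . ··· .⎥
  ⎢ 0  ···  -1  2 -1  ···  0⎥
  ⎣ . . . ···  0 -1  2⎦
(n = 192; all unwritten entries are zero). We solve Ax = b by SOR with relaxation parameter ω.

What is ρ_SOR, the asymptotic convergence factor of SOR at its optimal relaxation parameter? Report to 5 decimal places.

spectrum of D⁻¹(L+U) = {cos(kπ/193) : 1≤k≤192}; ρ_J = cos(π/193) = 0.99987.
root = sin(π/193) = 0.016277  (since 1−cos² = sin²).
[ω*] 2 ÷ (1 + 0.016277) = 2 ÷ 1.016277 = 1.96797.
Hence ρ(B_{ω*}) = 1.96797 − 1 = 0.96797.

ρ_SOR = 0.96797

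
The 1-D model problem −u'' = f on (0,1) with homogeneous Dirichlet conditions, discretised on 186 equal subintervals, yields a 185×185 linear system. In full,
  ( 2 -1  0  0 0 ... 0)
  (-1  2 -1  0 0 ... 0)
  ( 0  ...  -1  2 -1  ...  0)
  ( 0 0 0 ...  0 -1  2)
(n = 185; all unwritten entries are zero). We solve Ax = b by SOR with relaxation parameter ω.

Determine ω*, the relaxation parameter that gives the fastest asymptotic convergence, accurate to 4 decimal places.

With n=185, ρ(Jacobi) = cos(π/186) = 0.9999.
√(1 − cos²(π/186)) = sin(π/186) ≈ 0.01689.
[ω*] 2 ÷ (1 + 0.01689) = 2 ÷ 1.01689 = 1.9668.
and ρ(B_{ω*}) = 1.9668 − 1 = 0.9668.

ω* = 1.9668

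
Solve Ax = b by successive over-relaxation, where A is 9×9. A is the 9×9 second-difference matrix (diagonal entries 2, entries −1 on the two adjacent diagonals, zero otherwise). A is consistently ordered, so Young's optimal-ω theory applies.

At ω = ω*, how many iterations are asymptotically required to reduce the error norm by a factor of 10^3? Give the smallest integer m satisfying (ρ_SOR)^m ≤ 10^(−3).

m = 11

½·tridiag(1,0,1) at n=9: λ_k = cos(kπ/10); max |λ| at k=1 ⇒ ρ_J = cos(π/10) ≈ 0.9510565.
√(1−ρ_J²) simplifies to sin(π/10) = 0.3090170.
ω* = 2 / (1 + 0.3090170) = 2 / 1.3090170 ≈ 1.5278640.
ρ_SOR = ω* − 1 ≈ 0.5278640.
Need (0.5278640)^m ≤ 10^(−3): m ≥ 3·ln10/|ln 0.5278640| = 6.90776/0.638917 = 10.812 ⇒ m = 11.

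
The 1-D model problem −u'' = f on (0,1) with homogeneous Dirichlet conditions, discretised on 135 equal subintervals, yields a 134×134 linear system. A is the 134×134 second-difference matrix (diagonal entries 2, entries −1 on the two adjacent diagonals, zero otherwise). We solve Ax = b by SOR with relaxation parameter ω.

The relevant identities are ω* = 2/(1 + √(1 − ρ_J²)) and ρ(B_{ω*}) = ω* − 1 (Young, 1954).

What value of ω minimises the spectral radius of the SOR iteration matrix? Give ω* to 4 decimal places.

ω* = 1.9545

ρ_J = max_k |cos(kπ/135)| = cos(π/135) = 0.9997
√(1−ρ_J²) simplifies to sin(π/135) = 0.02327.
So ω* = 2/1.02327 = 1.9545 (Young).
ρ_SOR = ω* − 1 ≈ 0.9545.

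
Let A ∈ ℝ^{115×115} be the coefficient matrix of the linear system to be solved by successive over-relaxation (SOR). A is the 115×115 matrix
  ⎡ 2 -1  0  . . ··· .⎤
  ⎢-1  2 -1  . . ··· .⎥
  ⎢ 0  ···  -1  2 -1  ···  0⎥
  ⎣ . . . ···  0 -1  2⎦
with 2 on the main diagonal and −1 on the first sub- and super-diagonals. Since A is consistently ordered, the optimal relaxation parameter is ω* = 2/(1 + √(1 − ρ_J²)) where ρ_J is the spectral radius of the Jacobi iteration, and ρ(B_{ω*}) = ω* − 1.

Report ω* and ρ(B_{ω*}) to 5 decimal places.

ω* = 1.94727, ρ_SOR = 0.94727

½·tridiag(1,0,1) at n=115: λ_k = cos(kπ/116); max |λ| at k=1 ⇒ ρ_J = cos(π/116) ≈ 0.99963.
1 − cos²(π/116) = sin²(π/116) ⇒ √(1−ρ_J²) = sin(π/116) = 0.027079.
ω* = 2 / (1 + 0.027079) = 2 / 1.027079 ≈ 1.94727.
ρ_SOR = ω* − 1 = 1.94727 − 1 = 0.94727.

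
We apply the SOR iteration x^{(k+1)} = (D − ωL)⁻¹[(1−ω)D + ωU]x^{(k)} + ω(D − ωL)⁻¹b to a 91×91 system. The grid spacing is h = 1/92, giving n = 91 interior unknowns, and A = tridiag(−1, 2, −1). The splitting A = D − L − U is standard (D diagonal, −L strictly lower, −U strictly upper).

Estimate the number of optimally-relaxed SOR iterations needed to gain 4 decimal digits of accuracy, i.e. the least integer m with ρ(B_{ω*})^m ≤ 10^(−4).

½·tridiag(1,0,1) at n=91: λ_k = cos(kπ/92); max |λ| at k=1 ⇒ ρ_J = cos(π/92) ≈ 0.9994170.
root = sin(π/92) = 0.0341411  (since 1−cos² = sin²).
[ω*] 2 ÷ (1 + 0.0341411) = 2 ÷ 1.0341411 = 1.9339721.
Hence ρ(B_{ω*}) = 1.9339721 − 1 = 0.9339721.
For 4 digits: m = 4·ln10 / (−ln 0.9339721) = 9.21034/0.0683087 = 134.834; round up → m = 135.

m = 135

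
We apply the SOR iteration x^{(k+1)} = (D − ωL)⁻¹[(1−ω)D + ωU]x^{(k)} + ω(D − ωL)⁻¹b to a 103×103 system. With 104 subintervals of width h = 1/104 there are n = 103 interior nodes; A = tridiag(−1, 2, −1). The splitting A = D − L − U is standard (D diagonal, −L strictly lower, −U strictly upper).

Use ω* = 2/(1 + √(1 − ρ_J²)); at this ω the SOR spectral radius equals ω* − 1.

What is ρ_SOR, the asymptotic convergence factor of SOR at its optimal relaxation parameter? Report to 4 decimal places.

ρ_SOR = 0.9414

With n=103, ρ(Jacobi) = cos(π/104) = 0.9995.
√(1 − cos²(π/104)) = sin(π/104) ≈ 0.03020.
ω* = 2/(1+0.03020) = 1.9414
Hence ρ(B_{ω*}) = 1.9414 − 1 = 0.9414.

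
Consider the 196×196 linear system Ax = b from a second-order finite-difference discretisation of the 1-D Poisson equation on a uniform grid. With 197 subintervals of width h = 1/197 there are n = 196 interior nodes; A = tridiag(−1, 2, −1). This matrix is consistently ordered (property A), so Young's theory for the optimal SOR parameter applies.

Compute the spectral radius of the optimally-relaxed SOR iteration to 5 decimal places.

ρ_SOR = 0.96861

n=196: λ(B_J) = 1 − λ(A)/2 = cos(kπ/197); k=1 gives ρ_J = 0.99987.
√(1 − cos²(π/197)) = sin(π/197) ≈ 0.015946.
ω* = 2/(1+0.015946) = 1.96861
ρ(B_{ω*}) = ω*−1 = 0.96861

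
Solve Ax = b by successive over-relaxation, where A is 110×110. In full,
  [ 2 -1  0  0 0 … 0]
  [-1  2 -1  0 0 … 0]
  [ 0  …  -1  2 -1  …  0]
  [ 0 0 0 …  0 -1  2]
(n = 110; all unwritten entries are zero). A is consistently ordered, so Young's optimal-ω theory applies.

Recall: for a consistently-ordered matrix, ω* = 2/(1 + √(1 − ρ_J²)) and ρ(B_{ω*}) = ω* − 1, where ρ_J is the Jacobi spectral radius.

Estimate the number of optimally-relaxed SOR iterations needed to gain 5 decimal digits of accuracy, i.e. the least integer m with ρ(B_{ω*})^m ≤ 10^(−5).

spectrum of D⁻¹(L+U) = {cos(kπ/111) : 1≤k≤110}; ρ_J = cos(π/111) = 0.9995995.
√(1 − cos²(π/111)) = sin(π/111) ≈ 0.0282989.
[ω*] 2 ÷ (1 + 0.0282989) = 2 ÷ 1.0282989 = 1.9449598.
At ω = 1.9449598 every |λ(B_ω)| = ω−1, so ρ_SOR = 0.9449598.
m ≥ 5·ln10 / (−ln 0.9449598) = 203.362; smallest integer m = 204.

m = 204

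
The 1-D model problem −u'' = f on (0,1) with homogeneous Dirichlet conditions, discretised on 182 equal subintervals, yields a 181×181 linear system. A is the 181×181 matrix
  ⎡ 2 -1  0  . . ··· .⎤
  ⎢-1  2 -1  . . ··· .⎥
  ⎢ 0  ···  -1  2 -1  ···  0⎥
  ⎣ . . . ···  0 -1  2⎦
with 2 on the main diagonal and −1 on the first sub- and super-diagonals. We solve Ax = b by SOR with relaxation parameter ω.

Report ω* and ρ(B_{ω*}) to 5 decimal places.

ω* = 1.96606, ρ_SOR = 0.96606

ρ_J = max_k |cos(kπ/182)| = cos(π/182) = 0.99985
root = sin(π/182) = 0.017261  (since 1−cos² = sin²).
Then 2/(1+√(1−ρ_J²)) = 2/(1+0.017261); ω* = 2/1.017261 = 1.96606.
At ω = 1.96606 every |λ(B_ω)| = ω−1, so ρ_SOR = 0.96606.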